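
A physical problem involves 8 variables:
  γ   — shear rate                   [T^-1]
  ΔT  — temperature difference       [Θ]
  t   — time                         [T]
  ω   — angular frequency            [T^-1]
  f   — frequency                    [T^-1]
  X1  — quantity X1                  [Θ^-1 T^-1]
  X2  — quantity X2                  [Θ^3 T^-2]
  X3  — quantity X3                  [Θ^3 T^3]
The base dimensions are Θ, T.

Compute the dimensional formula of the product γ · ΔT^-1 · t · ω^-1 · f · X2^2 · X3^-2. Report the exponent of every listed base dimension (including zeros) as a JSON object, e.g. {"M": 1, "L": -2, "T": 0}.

Dimensional matrix (Θ×T by γ×ΔT×t×ω×f×X1×X2×X3):
  Θ: [ 0  1  0  0  0 -1  3  3]
  T: [-1  0  1 -1 -1 -1 -2  3]
  [Θ]: (1)·0+(-1)·1+(1)·0+(-1)·0+(1)·0+(2)·3+(-2)·3 = -1
  [T]: (1)·-1+(-1)·0+(1)·1+(-1)·-1+(1)·-1+(2)·-2+(-2)·3 = -10
⇒ Θ^-1 T^-10

{"Θ": -1, "T": -10}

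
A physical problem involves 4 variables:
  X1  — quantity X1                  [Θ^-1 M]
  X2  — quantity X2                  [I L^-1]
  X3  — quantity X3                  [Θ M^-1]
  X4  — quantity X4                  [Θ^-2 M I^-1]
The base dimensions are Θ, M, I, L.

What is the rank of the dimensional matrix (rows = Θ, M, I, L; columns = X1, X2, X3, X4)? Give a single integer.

3

Dimensional matrix (Θ×M×I×L by X1×X2×X3×X4):
  Θ: [-1  0  1 -2]
  M: [ 1  0 -1  1]
  I: [ 0  1  0 -1]
  L: [ 0 -1  0  0]
Echelon form has 3 nonzero rows (pivots: X1,X2,X4)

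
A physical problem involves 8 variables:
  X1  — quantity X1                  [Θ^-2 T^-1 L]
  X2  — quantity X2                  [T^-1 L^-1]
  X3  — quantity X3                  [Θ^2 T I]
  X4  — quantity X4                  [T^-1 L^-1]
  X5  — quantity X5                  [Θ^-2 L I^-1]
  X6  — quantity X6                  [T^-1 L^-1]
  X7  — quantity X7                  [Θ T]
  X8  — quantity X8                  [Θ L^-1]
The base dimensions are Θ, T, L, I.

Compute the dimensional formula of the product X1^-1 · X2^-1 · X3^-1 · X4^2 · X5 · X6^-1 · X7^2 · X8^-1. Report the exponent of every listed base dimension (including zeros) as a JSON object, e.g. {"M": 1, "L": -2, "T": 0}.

Exponent matrix [Θ,T,L,I] × [X1,X2,X3,X4,X5,X6,X7,X8]:
  Θ: [-2  0  2  0 -2  0  1  1]
  T: [-1 -1  1 -1  0 -1  1  0]
  L: [ 1 -1  0 -1  1 -1  0 -1]
  I: [ 0  0  1  0 -1  0  0  0]
  [Θ]: (-1)·-2+(-1)·0+(-1)·2+(2)·0+(1)·-2+(-1)·0+(2)·1+(-1)·1 = -1
  [T]: (-1)·-1+(-1)·-1+(-1)·1+(2)·-1+(1)·0+(-1)·-1+(2)·1+(-1)·0 = 2
  [L]: (-1)·1+(-1)·-1+(-1)·0+(2)·-1+(1)·1+(-1)·-1+(2)·0+(-1)·-1 = 1
  [I]: (-1)·0+(-1)·0+(-1)·1+(2)·0+(1)·-1+(-1)·0+(2)·0+(-1)·0 = -2
⇒ Θ^-1 T^2 L I^-2

{"Θ": -1, "T": 2, "L": 1, "I": -2}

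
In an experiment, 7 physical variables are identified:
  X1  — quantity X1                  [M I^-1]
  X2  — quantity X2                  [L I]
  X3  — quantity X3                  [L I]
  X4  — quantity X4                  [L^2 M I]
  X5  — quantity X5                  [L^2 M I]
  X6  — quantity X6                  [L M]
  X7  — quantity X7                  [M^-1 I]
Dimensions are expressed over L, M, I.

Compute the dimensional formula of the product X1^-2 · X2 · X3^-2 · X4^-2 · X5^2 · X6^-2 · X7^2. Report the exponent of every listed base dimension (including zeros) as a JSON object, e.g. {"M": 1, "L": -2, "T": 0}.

Dimensional matrix (L×M×I by X1×X2×X3×X4×X5×X6×X7):
  L: [ 0  1  1  2  2  1  0]
  M: [ 1  0  0  1  1  1 -1]
  I: [-1  1  1  1  1  0  1]
  [L]: (-2)·0+(1)·1+(-2)·1+(-2)·2+(2)·2+(-2)·1+(2)·0 = -3
  [M]: (-2)·1+(1)·0+(-2)·0+(-2)·1+(2)·1+(-2)·1+(2)·-1 = -6
  [I]: (-2)·-1+(1)·1+(-2)·1+(-2)·1+(2)·1+(-2)·0+(2)·1 = 3
⇒ L^-3 M^-6 I^3

{"L": -3, "M": -6, "I": 3}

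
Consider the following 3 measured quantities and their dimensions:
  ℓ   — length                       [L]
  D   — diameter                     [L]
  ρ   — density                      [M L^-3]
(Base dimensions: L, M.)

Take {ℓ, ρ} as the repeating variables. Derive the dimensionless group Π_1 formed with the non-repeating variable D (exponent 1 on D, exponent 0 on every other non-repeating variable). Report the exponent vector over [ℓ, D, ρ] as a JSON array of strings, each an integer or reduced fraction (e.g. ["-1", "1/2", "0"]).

["-1", "1", "0"]

Write exponents as rows L,M / cols ℓ,D,ρ:
  L: [ 1  1 -3]
  M: [ 0  0  1]
Row reduction gives pivot columns ℓ,ρ; rank = 2
Repeat: ℓ,ρ; free: D
RREF:
  r0: [   1    1    0]
  r1: [   0    0    1]
Fix exponent of D at 1; solve each RREF row for its pivot's exponent:
  r0: exp(ℓ) + (1)·1 = 0 ⇒ exp(ℓ) = -1
  r1: exp(ρ) + (0)·1 = 0 ⇒ exp(ρ) = 0
Π_1 = ℓ^-1 · D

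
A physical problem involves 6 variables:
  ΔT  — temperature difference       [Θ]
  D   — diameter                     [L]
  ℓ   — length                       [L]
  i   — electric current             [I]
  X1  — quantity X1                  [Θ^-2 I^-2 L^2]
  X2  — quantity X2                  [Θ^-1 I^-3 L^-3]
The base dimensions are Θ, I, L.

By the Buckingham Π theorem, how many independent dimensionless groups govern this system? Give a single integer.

Exponent matrix [Θ,I,L] × [ΔT,D,ℓ,i,X1,X2]:
  Θ: [ 1  0  0  0 -2 -1]
  I: [ 0  0  0  1 -2 -3]
  L: [ 0  1  1  0  2 -3]
RREF → pivots at {ΔT,D,i} ⇒ r = 3
Π count = n − r = 6 − 3 = 3

3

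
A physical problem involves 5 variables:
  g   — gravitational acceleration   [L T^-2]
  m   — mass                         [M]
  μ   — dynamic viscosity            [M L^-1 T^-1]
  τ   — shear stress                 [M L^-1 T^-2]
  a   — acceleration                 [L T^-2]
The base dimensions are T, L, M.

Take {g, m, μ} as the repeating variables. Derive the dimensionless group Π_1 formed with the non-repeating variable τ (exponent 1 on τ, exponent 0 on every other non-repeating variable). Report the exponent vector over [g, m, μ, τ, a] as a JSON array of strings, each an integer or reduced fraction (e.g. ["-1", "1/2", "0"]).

["-1/3", "1/3", "-4/3", "1", "0"]

Write exponents as rows T,L,M / cols g,m,μ,τ,a:
  T: [-2  0 -1 -2 -2]
  L: [ 1  0 -1 -1  1]
  M: [ 0  1  1  1  0]
Echelon form has 3 nonzero rows (pivots: g,m,μ)
Repeat: g,m,μ; free: τ,a
RREF:
  r0: [   1    0    0  1/3    1]
  r1: [   0    1    0 -1/3    0]
  r2: [   0    0    1  4/3    0]
Fix exponent of τ at 1, a at 0; solve each RREF row for its pivot's exponent:
  r0: exp(g) + (1/3)·1 = 0 ⇒ exp(g) = -1/3
  r1: exp(m) + (-1/3)·1 = 0 ⇒ exp(m) = 1/3
  r2: exp(μ) + (4/3)·1 = 0 ⇒ exp(μ) = -4/3
Π_1 = g^(-1/3) · m^(1/3) · μ^(-4/3) · τ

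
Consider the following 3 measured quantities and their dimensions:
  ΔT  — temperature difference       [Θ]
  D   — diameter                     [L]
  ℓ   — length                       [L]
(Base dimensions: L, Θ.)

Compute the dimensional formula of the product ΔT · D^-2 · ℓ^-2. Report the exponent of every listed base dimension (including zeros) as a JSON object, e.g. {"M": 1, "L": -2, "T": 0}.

{"L": -4, "Θ": 1}

Exponent matrix [L,Θ] × [ΔT,D,ℓ]:
  L: [ 0  1  1]
  Θ: [ 1  0  0]
  [L]: (1)·0+(-2)·1+(-2)·1 = -4
  [Θ]: (1)·1+(-2)·0+(-2)·0 = 1
⇒ L^-4 Θ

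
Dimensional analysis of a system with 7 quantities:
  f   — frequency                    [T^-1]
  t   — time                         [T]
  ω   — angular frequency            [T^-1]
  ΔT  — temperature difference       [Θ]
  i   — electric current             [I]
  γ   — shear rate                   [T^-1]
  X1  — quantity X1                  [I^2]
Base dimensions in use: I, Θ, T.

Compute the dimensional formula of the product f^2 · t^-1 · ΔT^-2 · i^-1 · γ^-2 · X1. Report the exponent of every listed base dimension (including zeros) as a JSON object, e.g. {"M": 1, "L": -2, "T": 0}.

Write exponents as rows I,Θ,T / cols f,t,ω,ΔT,i,γ,X1:
  I: [ 0  0  0  0  1  0  2]
  Θ: [ 0  0  0  1  0  0  0]
  T: [-1  1 -1  0  0 -1  0]
  [I]: (2)·0+(-1)·0+(-2)·0+(-1)·1+(-2)·0+(1)·2 = 1
  [Θ]: (2)·0+(-1)·0+(-2)·1+(-1)·0+(-2)·0+(1)·0 = -2
  [T]: (2)·-1+(-1)·1+(-2)·0+(-1)·0+(-2)·-1+(1)·0 = -1
⇒ I Θ^-2 T^-1

{"I": 1, "Θ": -2, "T": -1}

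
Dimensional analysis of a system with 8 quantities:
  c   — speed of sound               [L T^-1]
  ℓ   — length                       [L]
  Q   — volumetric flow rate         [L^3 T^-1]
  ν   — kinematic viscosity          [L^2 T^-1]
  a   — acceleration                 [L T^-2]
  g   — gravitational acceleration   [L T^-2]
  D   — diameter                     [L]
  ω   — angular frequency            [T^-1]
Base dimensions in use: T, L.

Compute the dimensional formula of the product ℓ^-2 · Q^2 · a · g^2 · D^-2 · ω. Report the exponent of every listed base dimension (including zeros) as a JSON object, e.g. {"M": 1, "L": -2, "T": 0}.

{"T": -9, "L": 5}

Exponent matrix [T,L] × [c,ℓ,Q,ν,a,g,D,ω]:
  T: [-1  0 -1 -1 -2 -2  0 -1]
  L: [ 1  1  3  2  1  1  1  0]
  [T]: (-2)·0+(2)·-1+(1)·-2+(2)·-2+(-2)·0+(1)·-1 = -9
  [L]: (-2)·1+(2)·3+(1)·1+(2)·1+(-2)·1+(1)·0 = 5
⇒ T^-9 L^5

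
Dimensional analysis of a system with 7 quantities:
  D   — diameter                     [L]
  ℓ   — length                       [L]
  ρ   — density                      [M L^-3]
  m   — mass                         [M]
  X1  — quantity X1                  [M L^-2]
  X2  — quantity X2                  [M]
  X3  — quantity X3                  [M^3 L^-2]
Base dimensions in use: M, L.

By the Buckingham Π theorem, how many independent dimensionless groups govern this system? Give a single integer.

5

Dimensional matrix (M×L by D×ℓ×ρ×m×X1×X2×X3):
  M: [ 0  0  1  1  1  1  3]
  L: [ 1  1 -3  0 -2  0 -2]
Echelon form has 2 nonzero rows (pivots: D,ρ)
Π count = n − r = 7 − 2 = 5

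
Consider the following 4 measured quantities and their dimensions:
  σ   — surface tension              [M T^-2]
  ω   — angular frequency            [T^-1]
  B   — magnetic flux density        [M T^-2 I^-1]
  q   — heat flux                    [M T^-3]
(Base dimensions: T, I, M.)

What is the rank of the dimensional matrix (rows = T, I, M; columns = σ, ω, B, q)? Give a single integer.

3

Dimensional matrix (T×I×M by σ×ω×B×q):
  T: [-2 -1 -2 -3]
  I: [ 0  0 -1  0]
  M: [ 1  0  1  1]
RREF → pivots at {σ,ω,B} ⇒ r = 3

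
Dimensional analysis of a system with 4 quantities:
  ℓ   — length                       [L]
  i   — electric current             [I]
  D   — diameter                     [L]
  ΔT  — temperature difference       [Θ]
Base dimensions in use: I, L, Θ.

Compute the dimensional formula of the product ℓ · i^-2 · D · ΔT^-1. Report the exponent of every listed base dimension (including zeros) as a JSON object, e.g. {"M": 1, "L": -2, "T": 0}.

Write exponents as rows I,L,Θ / cols ℓ,i,D,ΔT:
  I: [ 0  1  0  0]
  L: [ 1  0  1  0]
  Θ: [ 0  0  0  1]
  [I]: (1)·0+(-2)·1+(1)·0+(-1)·0 = -2
  [L]: (1)·1+(-2)·0+(1)·1+(-1)·0 = 2
  [Θ]: (1)·0+(-2)·0+(1)·0+(-1)·1 = -1
⇒ I^-2 L^2 Θ^-1

{"I": -2, "L": 2, "Θ": -1}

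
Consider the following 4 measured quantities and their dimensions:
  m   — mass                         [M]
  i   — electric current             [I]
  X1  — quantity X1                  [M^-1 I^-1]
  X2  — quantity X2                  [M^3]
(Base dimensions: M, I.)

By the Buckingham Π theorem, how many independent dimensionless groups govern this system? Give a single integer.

2

Dimensional matrix (M×I by m×i×X1×X2):
  M: [ 1  0 -1  3]
  I: [ 0  1 -1  0]
Echelon form has 2 nonzero rows (pivots: m,i)
n=4, r=2 ⇒ 2 dimensionless groups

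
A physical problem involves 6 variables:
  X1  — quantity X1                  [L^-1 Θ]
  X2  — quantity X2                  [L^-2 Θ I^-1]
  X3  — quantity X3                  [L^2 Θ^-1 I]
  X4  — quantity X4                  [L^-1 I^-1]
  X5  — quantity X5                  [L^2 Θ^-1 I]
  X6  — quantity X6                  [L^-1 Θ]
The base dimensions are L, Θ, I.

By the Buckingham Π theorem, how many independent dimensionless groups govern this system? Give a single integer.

4

Exponent matrix [L,Θ,I] × [X1,X2,X3,X4,X5,X6]:
  L: [-1 -2  2 -1  2 -1]
  Θ: [ 1  1 -1  0 -1  1]
  I: [ 0 -1  1 -1  1  0]
Row reduction gives pivot columns X1,X2; rank = 2
6 vars − rank 2 = 4 Π groups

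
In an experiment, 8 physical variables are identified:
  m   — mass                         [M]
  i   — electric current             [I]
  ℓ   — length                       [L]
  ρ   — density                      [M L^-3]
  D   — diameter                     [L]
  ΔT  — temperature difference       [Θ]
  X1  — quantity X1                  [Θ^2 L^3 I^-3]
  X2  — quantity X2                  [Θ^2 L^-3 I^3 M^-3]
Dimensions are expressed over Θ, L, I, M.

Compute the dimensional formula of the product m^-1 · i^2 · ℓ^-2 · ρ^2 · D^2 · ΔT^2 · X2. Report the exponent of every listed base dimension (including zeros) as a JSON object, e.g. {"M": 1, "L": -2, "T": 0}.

Dimensional matrix (Θ×L×I×M by m×i×ℓ×ρ×D×ΔT×X1×X2):
  Θ: [ 0  0  0  0  0  1  2  2]
  L: [ 0  0  1 -3  1  0  3 -3]
  I: [ 0  1  0  0  0  0 -3  3]
  M: [ 1  0  0  1  0  0  0 -3]
  [Θ]: (-1)·0+(2)·0+(-2)·0+(2)·0+(2)·0+(2)·1+(1)·2 = 4
  [L]: (-1)·0+(2)·0+(-2)·1+(2)·-3+(2)·1+(2)·0+(1)·-3 = -9
  [I]: (-1)·0+(2)·1+(-2)·0+(2)·0+(2)·0+(2)·0+(1)·3 = 5
  [M]: (-1)·1+(2)·0+(-2)·0+(2)·1+(2)·0+(2)·0+(1)·-3 = -2
⇒ Θ^4 L^-9 I^5 M^-2

{"Θ": 4, "L": -9, "I": 5, "M": -2}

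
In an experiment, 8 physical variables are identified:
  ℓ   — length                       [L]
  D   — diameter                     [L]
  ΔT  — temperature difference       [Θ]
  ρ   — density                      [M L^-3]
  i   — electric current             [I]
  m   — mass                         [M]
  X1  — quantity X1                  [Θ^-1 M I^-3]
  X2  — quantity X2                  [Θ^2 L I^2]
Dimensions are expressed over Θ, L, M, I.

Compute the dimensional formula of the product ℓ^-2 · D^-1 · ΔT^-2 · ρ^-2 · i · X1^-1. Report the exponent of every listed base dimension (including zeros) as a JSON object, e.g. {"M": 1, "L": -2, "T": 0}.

{"Θ": -1, "L": 3, "M": -3, "I": 4}

Exponent matrix [Θ,L,M,I] × [ℓ,D,ΔT,ρ,i,m,X1,X2]:
  Θ: [ 0  0  1  0  0  0 -1  2]
  L: [ 1  1  0 -3  0  0  0  1]
  M: [ 0  0  0  1  0  1  1  0]
  I: [ 0  0  0  0  1  0 -3  2]
  [Θ]: (-2)·0+(-1)·0+(-2)·1+(-2)·0+(1)·0+(-1)·-1 = -1
  [L]: (-2)·1+(-1)·1+(-2)·0+(-2)·-3+(1)·0+(-1)·0 = 3
  [M]: (-2)·0+(-1)·0+(-2)·0+(-2)·1+(1)·0+(-1)·1 = -3
  [I]: (-2)·0+(-1)·0+(-2)·0+(-2)·0+(1)·1+(-1)·-3 = 4
⇒ Θ^-1 L^3 M^-3 I^4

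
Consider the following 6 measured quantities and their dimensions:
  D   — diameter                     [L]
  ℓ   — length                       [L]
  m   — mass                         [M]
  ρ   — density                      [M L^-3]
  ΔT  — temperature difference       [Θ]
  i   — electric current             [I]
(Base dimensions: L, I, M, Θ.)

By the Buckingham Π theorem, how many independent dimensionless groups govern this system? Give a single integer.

Exponent matrix [L,I,M,Θ] × [D,ℓ,m,ρ,ΔT,i]:
  L: [ 1  1  0 -3  0  0]
  I: [ 0  0  0  0  0  1]
  M: [ 0  0  1  1  0  0]
  Θ: [ 0  0  0  0  1  0]
Echelon form has 4 nonzero rows (pivots: D,m,ΔT,i)
Π count = n − r = 6 − 4 = 2

2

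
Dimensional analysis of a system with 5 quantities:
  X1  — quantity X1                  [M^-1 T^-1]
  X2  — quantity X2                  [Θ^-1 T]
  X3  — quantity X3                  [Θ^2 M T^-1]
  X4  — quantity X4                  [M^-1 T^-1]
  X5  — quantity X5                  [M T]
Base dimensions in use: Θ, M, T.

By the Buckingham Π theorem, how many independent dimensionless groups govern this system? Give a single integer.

Write exponents as rows Θ,M,T / cols X1,X2,X3,X4,X5:
  Θ: [ 0 -1  2  0  0]
  M: [-1  0  1 -1  1]
  T: [-1  1 -1 -1  1]
Echelon form has 2 nonzero rows (pivots: X1,X2)
5 vars − rank 2 = 3 Π groups

3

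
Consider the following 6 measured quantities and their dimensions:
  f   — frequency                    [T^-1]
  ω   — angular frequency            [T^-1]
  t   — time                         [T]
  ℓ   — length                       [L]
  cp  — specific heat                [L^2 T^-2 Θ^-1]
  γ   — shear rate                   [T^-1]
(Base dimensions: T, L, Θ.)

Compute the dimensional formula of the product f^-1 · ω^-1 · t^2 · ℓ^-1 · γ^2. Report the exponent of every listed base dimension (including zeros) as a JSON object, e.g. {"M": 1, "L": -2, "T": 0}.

Dimensional matrix (T×L×Θ by f×ω×t×ℓ×cp×γ):
  T: [-1 -1  1  0 -2 -1]
  L: [ 0  0  0  1  2  0]
  Θ: [ 0  0  0  0 -1  0]
  [T]: (-1)·-1+(-1)·-1+(2)·1+(-1)·0+(2)·-1 = 2
  [L]: (-1)·0+(-1)·0+(2)·0+(-1)·1+(2)·0 = -1
  [Θ]: (-1)·0+(-1)·0+(2)·0+(-1)·0+(2)·0 = 0
⇒ T^2 L^-1

{"T": 2, "L": -1, "Θ": 0}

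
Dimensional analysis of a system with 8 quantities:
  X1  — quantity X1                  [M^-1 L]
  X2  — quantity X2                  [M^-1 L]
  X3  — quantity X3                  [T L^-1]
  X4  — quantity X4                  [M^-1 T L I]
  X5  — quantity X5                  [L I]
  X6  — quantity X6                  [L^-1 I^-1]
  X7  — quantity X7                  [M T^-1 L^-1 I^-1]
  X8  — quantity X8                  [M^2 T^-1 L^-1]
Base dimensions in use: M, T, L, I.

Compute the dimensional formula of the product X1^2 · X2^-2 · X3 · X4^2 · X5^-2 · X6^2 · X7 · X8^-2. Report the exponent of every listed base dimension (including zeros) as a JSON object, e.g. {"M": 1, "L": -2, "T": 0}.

{"M": -5, "T": 4, "L": -2, "I": -3}

Dimensional matrix (M×T×L×I by X1×X2×X3×X4×X5×X6×X7×X8):
  M: [-1 -1  0 -1  0  0  1  2]
  T: [ 0  0  1  1  0  0 -1 -1]
  L: [ 1  1 -1  1  1 -1 -1 -1]
  I: [ 0  0  0  1  1 -1 -1  0]
  [M]: (2)·-1+(-2)·-1+(1)·0+(2)·-1+(-2)·0+(2)·0+(1)·1+(-2)·2 = -5
  [T]: (2)·0+(-2)·0+(1)·1+(2)·1+(-2)·0+(2)·0+(1)·-1+(-2)·-1 = 4
  [L]: (2)·1+(-2)·1+(1)·-1+(2)·1+(-2)·1+(2)·-1+(1)·-1+(-2)·-1 = -2
  [I]: (2)·0+(-2)·0+(1)·0+(2)·1+(-2)·1+(2)·-1+(1)·-1+(-2)·0 = -3
⇒ M^-5 T^4 L^-2 I^-3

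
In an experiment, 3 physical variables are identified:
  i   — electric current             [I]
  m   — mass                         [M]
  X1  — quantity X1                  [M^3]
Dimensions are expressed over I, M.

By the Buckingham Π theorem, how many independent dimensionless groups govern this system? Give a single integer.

Dimensional matrix (I×M by i×m×X1):
  I: [ 1  0  0]
  M: [ 0  1  3]
Row reduction gives pivot columns i,m; rank = 2
Π count = n − r = 3 − 2 = 1

1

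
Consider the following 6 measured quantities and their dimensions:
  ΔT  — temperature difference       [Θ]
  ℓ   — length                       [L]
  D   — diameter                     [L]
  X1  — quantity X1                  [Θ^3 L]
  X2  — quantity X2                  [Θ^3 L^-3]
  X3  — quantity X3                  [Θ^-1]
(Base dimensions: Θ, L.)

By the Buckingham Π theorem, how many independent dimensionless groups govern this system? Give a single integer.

Exponent matrix [Θ,L] × [ΔT,ℓ,D,X1,X2,X3]:
  Θ: [ 1  0  0  3  3 -1]
  L: [ 0  1  1  1 -3  0]
RREF → pivots at {ΔT,ℓ} ⇒ r = 2
Π count = n − r = 6 − 2 = 4

4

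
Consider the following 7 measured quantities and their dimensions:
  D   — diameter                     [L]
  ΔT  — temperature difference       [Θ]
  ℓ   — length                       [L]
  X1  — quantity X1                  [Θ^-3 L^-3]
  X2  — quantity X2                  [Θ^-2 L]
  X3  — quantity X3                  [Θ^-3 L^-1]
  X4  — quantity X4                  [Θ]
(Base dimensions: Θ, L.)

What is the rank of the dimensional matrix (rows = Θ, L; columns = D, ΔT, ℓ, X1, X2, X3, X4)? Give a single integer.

2

Exponent matrix [Θ,L] × [D,ΔT,ℓ,X1,X2,X3,X4]:
  Θ: [ 0  1  0 -3 -2 -3  1]
  L: [ 1  0  1 -3  1 -1  0]
RREF → pivots at {D,ΔT} ⇒ r = 2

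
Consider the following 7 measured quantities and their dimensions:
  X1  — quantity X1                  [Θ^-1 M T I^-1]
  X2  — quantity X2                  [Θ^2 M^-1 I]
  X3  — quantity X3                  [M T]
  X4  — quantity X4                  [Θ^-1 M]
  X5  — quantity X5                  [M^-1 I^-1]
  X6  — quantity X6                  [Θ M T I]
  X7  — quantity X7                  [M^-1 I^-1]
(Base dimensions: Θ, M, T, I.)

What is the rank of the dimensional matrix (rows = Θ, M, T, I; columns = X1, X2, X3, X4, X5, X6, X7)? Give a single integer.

3

Exponent matrix [Θ,M,T,I] × [X1,X2,X3,X4,X5,X6,X7]:
  Θ: [-1  2  0 -1  0  1  0]
  M: [ 1 -1  1  1 -1  1 -1]
  T: [ 1  0  1  0  0  1  0]
  I: [-1  1  0  0 -1  1 -1]
RREF → pivots at {X1,X2,X3} ⇒ r = 3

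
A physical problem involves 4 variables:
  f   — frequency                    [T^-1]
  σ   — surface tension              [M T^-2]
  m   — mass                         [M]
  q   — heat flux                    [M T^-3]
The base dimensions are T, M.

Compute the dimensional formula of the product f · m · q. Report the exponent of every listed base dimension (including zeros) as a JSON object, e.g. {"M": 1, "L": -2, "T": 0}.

Dimensional matrix (T×M by f×σ×m×q):
  T: [-1 -2  0 -3]
  M: [ 0  1  1  1]
  [T]: (1)·-1+(1)·0+(1)·-3 = -4
  [M]: (1)·0+(1)·1+(1)·1 = 2
⇒ T^-4 M^2

{"T": -4, "M": 2}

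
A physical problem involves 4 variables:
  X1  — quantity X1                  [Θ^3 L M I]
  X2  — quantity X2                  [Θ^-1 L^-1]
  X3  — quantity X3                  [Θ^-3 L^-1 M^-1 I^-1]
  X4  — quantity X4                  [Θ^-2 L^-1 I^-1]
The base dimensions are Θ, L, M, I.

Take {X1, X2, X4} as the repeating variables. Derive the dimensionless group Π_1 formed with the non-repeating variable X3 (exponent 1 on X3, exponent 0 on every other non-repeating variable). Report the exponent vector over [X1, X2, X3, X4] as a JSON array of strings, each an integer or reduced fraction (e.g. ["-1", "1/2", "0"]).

Exponent matrix [Θ,L,M,I] × [X1,X2,X3,X4]:
  Θ: [ 3 -1 -3 -2]
  L: [ 1 -1 -1 -1]
  M: [ 1  0 -1  0]
  I: [ 1  0 -1 -1]
RREF → pivots at {X1,X2,X4} ⇒ r = 3
Repeat: X1,X2,X4; free: X3
RREF:
  r0: [   1    0   -1    0]
  r1: [   0    1    0    0]
  r2: [   0    0    0    1]
  r3: [   0    0    0    0]
Fix exponent of X3 at 1; solve each RREF row for its pivot's exponent:
  r0: exp(X1) + (-1)·1 = 0 ⇒ exp(X1) = 1
  r1: exp(X2) + (0)·1 = 0 ⇒ exp(X2) = 0
  r2: exp(X4) + (0)·1 = 0 ⇒ exp(X4) = 0
Π_1 = X1 · X3

["1", "0", "1", "0"]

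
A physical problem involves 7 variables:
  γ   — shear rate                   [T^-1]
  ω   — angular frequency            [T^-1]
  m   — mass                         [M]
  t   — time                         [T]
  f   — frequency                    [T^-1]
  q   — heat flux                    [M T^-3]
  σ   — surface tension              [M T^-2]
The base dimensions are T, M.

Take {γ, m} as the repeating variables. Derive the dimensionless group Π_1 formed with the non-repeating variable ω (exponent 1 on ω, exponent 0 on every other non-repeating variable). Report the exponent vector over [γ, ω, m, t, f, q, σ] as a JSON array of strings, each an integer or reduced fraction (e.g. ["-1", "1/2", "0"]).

Write exponents as rows T,M / cols γ,ω,m,t,f,q,σ:
  T: [-1 -1  0  1 -1 -3 -2]
  M: [ 0  0  1  0  0  1  1]
RREF → pivots at {γ,m} ⇒ r = 2
Repeat: γ,m; free: ω,t,f,q,σ
RREF:
  r0: [   1    1    0   -1    1    3    2]
  r1: [   0    0    1    0    0    1    1]
Fix exponent of ω at 1, t at 0, f at 0, q at 0, σ at 0; solve each RREF row for its pivot's exponent:
  r0: exp(γ) + (1)·1 = 0 ⇒ exp(γ) = -1
  r1: exp(m) + (0)·1 = 0 ⇒ exp(m) = 0
Π_1 = γ^-1 · ω

["-1", "1", "0", "0", "0", "0", "0"]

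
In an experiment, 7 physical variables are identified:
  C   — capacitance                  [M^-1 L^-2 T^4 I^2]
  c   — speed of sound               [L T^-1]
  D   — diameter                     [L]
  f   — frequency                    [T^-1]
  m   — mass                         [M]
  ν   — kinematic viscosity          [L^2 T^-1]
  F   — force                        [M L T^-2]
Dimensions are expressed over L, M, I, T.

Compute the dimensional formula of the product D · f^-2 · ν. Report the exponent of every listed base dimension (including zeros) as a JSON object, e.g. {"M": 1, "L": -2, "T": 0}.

{"L": 3, "M": 0, "I": 0, "T": 1}

Exponent matrix [L,M,I,T] × [C,c,D,f,m,ν,F]:
  L: [-2  1  1  0  0  2  1]
  M: [-1  0  0  0  1  0  1]
  I: [ 2  0  0  0  0  0  0]
  T: [ 4 -1  0 -1  0 -1 -2]
  [L]: (1)·1+(-2)·0+(1)·2 = 3
  [M]: (1)·0+(-2)·0+(1)·0 = 0
  [I]: (1)·0+(-2)·0+(1)·0 = 0
  [T]: (1)·0+(-2)·-1+(1)·-1 = 1
⇒ L^3 T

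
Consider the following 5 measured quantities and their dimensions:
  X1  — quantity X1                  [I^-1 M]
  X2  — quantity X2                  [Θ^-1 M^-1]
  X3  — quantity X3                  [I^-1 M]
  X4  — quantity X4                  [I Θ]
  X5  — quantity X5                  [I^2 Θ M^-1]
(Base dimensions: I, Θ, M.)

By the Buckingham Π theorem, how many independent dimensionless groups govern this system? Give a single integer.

3

Dimensional matrix (I×Θ×M by X1×X2×X3×X4×X5):
  I: [-1  0 -1  1  2]
  Θ: [ 0 -1  0  1  1]
  M: [ 1 -1  1  0 -1]
Echelon form has 2 nonzero rows (pivots: X1,X2)
n=5, r=2 ⇒ 3 dimensionless groups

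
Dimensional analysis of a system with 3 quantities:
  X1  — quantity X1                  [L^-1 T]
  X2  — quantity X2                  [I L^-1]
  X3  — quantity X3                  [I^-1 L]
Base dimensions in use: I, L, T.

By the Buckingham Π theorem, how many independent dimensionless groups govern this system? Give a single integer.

1

Dimensional matrix (I×L×T by X1×X2×X3):
  I: [ 0  1 -1]
  L: [-1 -1  1]
  T: [ 1  0  0]
Echelon form has 2 nonzero rows (pivots: X1,X2)
3 vars − rank 2 = 1 Π group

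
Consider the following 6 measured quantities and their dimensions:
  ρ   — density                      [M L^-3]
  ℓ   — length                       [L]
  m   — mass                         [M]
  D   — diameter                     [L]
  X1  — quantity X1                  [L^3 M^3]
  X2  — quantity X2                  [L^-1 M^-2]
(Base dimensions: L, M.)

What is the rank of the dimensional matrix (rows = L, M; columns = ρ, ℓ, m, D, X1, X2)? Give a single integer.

Exponent matrix [L,M] × [ρ,ℓ,m,D,X1,X2]:
  L: [-3  1  0  1  3 -1]
  M: [ 1  0  1  0  3 -2]
Echelon form has 2 nonzero rows (pivots: ρ,ℓ)

2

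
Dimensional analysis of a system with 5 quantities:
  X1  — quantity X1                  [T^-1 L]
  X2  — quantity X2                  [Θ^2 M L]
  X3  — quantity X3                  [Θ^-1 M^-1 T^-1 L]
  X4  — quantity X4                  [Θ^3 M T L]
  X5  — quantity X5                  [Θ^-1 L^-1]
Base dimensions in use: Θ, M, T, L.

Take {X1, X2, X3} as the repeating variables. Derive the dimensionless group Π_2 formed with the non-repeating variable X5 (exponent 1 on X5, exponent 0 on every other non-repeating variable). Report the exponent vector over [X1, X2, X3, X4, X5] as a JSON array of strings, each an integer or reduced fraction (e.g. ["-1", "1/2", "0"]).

["-1", "1", "1", "0", "1"]

Exponent matrix [Θ,M,T,L] × [X1,X2,X3,X4,X5]:
  Θ: [ 0  2 -1  3 -1]
  M: [ 0  1 -1  1  0]
  T: [-1  0 -1  1  0]
  L: [ 1  1  1  1 -1]
Echelon form has 3 nonzero rows (pivots: X1,X2,X3)
Repeat: X1,X2,X3; free: X4,X5
RREF:
  r0: [   1    0    0   -2    1]
  r1: [   0    1    0    2   -1]
  r2: [   0    0    1    1   -1]
  r3: [   0    0    0    0    0]
Fix exponent of X5 at 1, X4 at 0; solve each RREF row for its pivot's exponent:
  r0: exp(X1) + (1)·1 = 0 ⇒ exp(X1) = -1
  r1: exp(X2) + (-1)·1 = 0 ⇒ exp(X2) = 1
  r2: exp(X3) + (-1)·1 = 0 ⇒ exp(X3) = 1
Π_2 = X1^-1 · X2 · X3 · X5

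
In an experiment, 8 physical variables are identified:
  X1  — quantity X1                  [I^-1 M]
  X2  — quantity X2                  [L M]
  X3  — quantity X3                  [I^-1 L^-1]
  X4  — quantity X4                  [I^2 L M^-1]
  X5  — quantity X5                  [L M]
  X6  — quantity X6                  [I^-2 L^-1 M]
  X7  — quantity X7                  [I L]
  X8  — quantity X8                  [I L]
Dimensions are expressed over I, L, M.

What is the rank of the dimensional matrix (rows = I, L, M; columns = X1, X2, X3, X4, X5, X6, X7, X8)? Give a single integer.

Dimensional matrix (I×L×M by X1×X2×X3×X4×X5×X6×X7×X8):
  I: [-1  0 -1  2  0 -2  1  1]
  L: [ 0  1 -1  1  1 -1  1  1]
  M: [ 1  1  0 -1  1  1  0  0]
Echelon form has 2 nonzero rows (pivots: X1,X2)

2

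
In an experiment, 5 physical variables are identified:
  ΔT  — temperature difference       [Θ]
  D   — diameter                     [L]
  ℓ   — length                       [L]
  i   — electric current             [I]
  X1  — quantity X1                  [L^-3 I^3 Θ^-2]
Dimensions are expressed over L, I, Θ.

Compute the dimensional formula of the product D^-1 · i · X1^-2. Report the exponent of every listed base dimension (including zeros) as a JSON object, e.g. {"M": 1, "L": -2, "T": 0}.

Write exponents as rows L,I,Θ / cols ΔT,D,ℓ,i,X1:
  L: [ 0  1  1  0 -3]
  I: [ 0  0  0  1  3]
  Θ: [ 1  0  0  0 -2]
  [L]: (-1)·1+(1)·0+(-2)·-3 = 5
  [I]: (-1)·0+(1)·1+(-2)·3 = -5
  [Θ]: (-1)·0+(1)·0+(-2)·-2 = 4
⇒ L^5 I^-5 Θ^4

{"L": 5, "I": -5, "Θ": 4}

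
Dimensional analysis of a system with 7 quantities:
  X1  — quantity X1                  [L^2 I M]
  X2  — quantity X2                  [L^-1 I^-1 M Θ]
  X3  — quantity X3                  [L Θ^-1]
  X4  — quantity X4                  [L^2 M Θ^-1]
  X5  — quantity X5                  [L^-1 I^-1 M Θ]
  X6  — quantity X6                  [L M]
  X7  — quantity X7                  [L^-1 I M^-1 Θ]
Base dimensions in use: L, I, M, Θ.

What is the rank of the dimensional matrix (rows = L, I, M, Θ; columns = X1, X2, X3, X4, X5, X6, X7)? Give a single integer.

Exponent matrix [L,I,M,Θ] × [X1,X2,X3,X4,X5,X6,X7]:
  L: [ 2 -1  1  2 -1  1 -1]
  I: [ 1 -1  0  0 -1  0  1]
  M: [ 1  1  0  1  1  1 -1]
  Θ: [ 0  1 -1 -1  1  0  1]
Echelon form has 3 nonzero rows (pivots: X1,X2,X3)

3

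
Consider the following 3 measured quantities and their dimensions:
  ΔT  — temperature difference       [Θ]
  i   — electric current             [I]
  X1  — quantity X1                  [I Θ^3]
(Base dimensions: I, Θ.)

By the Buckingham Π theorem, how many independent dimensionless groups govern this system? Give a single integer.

Dimensional matrix (I×Θ by ΔT×i×X1):
  I: [ 0  1  1]
  Θ: [ 1  0  3]
Row reduction gives pivot columns ΔT,i; rank = 2
n=3, r=2 ⇒ 1 dimensionless group

1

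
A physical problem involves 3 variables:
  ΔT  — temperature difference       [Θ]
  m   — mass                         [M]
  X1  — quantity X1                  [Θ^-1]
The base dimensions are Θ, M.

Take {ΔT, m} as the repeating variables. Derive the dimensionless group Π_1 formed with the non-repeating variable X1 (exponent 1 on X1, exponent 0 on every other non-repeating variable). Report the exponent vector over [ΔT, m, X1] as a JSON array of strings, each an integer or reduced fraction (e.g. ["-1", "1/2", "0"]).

["1", "0", "1"]

Write exponents as rows Θ,M / cols ΔT,m,X1:
  Θ: [ 1  0 -1]
  M: [ 0  1  0]
RREF → pivots at {ΔT,m} ⇒ r = 2
Pivot set = {ΔT,m}, free = {X1}
RREF:
  r0: [   1    0   -1]
  r1: [   0    1    0]
Fix exponent of X1 at 1; solve each RREF row for its pivot's exponent:
  r0: exp(ΔT) + (-1)·1 = 0 ⇒ exp(ΔT) = 1
  r1: exp(m) + (0)·1 = 0 ⇒ exp(m) = 0
Π_1 = ΔT · X1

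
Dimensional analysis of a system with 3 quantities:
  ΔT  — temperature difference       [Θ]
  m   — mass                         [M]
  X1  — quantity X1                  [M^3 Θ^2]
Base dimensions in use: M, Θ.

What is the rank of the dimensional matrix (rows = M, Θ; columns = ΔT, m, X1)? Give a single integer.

Exponent matrix [M,Θ] × [ΔT,m,X1]:
  M: [ 0  1  3]
  Θ: [ 1  0  2]
Row reduction gives pivot columns ΔT,m; rank = 2

2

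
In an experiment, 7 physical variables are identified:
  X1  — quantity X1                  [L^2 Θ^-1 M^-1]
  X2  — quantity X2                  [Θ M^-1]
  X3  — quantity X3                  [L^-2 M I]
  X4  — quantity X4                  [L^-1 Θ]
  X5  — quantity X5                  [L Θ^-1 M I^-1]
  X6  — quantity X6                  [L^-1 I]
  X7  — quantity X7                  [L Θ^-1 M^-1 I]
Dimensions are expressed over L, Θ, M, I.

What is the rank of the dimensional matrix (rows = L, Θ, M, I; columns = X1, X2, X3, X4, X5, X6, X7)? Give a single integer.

3

Dimensional matrix (L×Θ×M×I by X1×X2×X3×X4×X5×X6×X7):
  L: [ 2  0 -2 -1  1 -1  1]
  Θ: [-1  1  0  1 -1  0 -1]
  M: [-1 -1  1  0  1  0 -1]
  I: [ 0  0  1  0 -1  1  1]
RREF → pivots at {X1,X2,X3} ⇒ r = 3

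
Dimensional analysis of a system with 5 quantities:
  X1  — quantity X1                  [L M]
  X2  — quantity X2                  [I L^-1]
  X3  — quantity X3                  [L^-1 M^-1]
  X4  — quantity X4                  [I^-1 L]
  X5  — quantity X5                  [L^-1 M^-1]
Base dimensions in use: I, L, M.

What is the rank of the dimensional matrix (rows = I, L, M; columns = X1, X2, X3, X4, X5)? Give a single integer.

Dimensional matrix (I×L×M by X1×X2×X3×X4×X5):
  I: [ 0  1  0 -1  0]
  L: [ 1 -1 -1  1 -1]
  M: [ 1  0 -1  0 -1]
Echelon form has 2 nonzero rows (pivots: X1,X2)

2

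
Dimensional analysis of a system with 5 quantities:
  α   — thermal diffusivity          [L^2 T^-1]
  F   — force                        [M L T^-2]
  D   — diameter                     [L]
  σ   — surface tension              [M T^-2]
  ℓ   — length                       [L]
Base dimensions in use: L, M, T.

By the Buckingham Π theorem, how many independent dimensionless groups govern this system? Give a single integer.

2

Write exponents as rows L,M,T / cols α,F,D,σ,ℓ:
  L: [ 2  1  1  0  1]
  M: [ 0  1  0  1  0]
  T: [-1 -2  0 -2  0]
RREF → pivots at {α,F,D} ⇒ r = 3
Π count = n − r = 5 − 3 = 2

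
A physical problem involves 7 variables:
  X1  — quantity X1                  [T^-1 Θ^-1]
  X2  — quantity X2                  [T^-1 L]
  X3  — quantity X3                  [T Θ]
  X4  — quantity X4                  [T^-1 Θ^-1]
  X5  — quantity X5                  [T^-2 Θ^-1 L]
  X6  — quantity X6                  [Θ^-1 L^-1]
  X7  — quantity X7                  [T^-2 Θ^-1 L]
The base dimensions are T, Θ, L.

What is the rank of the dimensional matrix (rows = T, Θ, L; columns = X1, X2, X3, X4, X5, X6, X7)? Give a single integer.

Exponent matrix [T,Θ,L] × [X1,X2,X3,X4,X5,X6,X7]:
  T: [-1 -1  1 -1 -2  0 -2]
  Θ: [-1  0  1 -1 -1 -1 -1]
  L: [ 0  1  0  0  1 -1  1]
RREF → pivots at {X1,X2} ⇒ r = 2

2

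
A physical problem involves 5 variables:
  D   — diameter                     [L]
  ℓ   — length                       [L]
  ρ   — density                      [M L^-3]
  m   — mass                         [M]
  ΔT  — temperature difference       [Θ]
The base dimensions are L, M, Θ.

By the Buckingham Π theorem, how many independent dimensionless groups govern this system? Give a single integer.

2

Dimensional matrix (L×M×Θ by D×ℓ×ρ×m×ΔT):
  L: [ 1  1 -3  0  0]
  M: [ 0  0  1  1  0]
  Θ: [ 0  0  0  0  1]
Row reduction gives pivot columns D,ρ,ΔT; rank = 3
Π count = n − r = 5 − 3 = 2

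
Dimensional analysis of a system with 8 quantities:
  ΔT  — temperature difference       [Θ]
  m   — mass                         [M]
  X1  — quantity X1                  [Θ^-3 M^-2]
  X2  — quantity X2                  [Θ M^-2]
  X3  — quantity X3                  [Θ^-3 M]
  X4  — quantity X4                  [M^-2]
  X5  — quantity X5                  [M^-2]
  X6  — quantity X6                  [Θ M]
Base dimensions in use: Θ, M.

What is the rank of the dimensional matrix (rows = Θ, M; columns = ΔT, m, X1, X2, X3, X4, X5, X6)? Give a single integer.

Exponent matrix [Θ,M] × [ΔT,m,X1,X2,X3,X4,X5,X6]:
  Θ: [ 1  0 -3  1 -3  0  0  1]
  M: [ 0  1 -2 -2  1 -2 -2  1]
RREF → pivots at {ΔT,m} ⇒ r = 2

2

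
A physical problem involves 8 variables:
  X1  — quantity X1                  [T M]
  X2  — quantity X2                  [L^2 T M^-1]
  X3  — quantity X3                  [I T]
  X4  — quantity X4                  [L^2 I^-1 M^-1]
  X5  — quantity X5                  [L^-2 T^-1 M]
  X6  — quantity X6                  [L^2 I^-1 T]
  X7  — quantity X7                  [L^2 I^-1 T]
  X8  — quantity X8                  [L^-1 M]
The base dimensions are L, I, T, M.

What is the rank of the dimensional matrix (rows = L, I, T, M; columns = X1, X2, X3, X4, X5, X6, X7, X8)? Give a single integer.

Exponent matrix [L,I,T,M] × [X1,X2,X3,X4,X5,X6,X7,X8]:
  L: [ 0  2  0  2 -2  2  2 -1]
  I: [ 0  0  1 -1  0 -1 -1  0]
  T: [ 1  1  1  0 -1  1  1  0]
  M: [ 1 -1  0 -1  1  0  0  1]
Row reduction gives pivot columns X1,X2,X3; rank = 3

3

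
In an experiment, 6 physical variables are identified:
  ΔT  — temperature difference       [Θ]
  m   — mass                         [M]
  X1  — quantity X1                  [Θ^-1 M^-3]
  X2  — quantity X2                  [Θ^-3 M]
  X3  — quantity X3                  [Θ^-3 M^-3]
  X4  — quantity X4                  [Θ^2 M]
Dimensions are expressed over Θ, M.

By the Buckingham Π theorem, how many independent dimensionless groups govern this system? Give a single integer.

Write exponents as rows Θ,M / cols ΔT,m,X1,X2,X3,X4:
  Θ: [ 1  0 -1 -3 -3  2]
  M: [ 0  1 -3  1 -3  1]
Row reduction gives pivot columns ΔT,m; rank = 2
Π count = n − r = 6 − 2 = 4

4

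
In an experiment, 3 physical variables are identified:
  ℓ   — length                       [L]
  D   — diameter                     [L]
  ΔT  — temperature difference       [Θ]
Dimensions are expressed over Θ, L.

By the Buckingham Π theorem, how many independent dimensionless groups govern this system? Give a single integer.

1

Write exponents as rows Θ,L / cols ℓ,D,ΔT:
  Θ: [ 0  0  1]
  L: [ 1  1  0]
Echelon form has 2 nonzero rows (pivots: ℓ,ΔT)
n=3, r=2 ⇒ 1 dimensionless group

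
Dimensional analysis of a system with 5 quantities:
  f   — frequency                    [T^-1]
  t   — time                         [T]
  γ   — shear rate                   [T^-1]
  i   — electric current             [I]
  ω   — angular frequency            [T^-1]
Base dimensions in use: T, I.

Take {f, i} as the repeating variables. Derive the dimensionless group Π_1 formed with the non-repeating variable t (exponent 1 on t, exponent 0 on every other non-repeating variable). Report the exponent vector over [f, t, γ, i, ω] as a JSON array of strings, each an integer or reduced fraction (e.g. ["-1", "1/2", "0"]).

Write exponents as rows T,I / cols f,t,γ,i,ω:
  T: [-1  1 -1  0 -1]
  I: [ 0  0  0  1  0]
Row reduction gives pivot columns f,i; rank = 2
Repeat: f,i; free: t,γ,ω
RREF:
  r0: [   1   -1    1    0    1]
  r1: [   0    0    0    1    0]
Fix exponent of t at 1, γ at 0, ω at 0; solve each RREF row for its pivot's exponent:
  r0: exp(f) + (-1)·1 = 0 ⇒ exp(f) = 1
  r1: exp(i) + (0)·1 = 0 ⇒ exp(i) = 0
Π_1 = f · t

["1", "1", "0", "0", "0"]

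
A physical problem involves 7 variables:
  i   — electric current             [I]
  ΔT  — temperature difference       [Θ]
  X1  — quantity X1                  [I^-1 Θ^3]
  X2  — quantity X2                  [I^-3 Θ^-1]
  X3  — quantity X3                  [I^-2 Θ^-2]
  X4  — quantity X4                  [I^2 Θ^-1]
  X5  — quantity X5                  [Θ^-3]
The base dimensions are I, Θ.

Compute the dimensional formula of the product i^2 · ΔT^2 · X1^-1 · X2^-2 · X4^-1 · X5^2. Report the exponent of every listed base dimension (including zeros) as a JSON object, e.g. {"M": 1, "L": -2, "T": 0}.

Dimensional matrix (I×Θ by i×ΔT×X1×X2×X3×X4×X5):
  I: [ 1  0 -1 -3 -2  2  0]
  Θ: [ 0  1  3 -1 -2 -1 -3]
  [I]: (2)·1+(2)·0+(-1)·-1+(-2)·-3+(-1)·2+(2)·0 = 7
  [Θ]: (2)·0+(2)·1+(-1)·3+(-2)·-1+(-1)·-1+(2)·-3 = -4
⇒ I^7 Θ^-4

{"I": 7, "Θ": -4}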